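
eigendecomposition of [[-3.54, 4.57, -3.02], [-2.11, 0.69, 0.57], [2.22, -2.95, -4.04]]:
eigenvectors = [[(0.82+0j), 0.82-0.00j, 0.80+0.00j],[0.22+0.35j, (0.22-0.35j), 0.42+0.00j],[(-0.07-0.39j), -0.07+0.39j, 0.43+0.00j]]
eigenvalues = [(-2.06+3.38j), (-2.06-3.38j), (-2.77+0j)]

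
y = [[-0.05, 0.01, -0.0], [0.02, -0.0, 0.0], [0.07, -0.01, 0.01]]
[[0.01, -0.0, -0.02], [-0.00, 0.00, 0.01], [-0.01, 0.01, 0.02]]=y@[[-0.19, 0.09, 0.32], [-0.22, 0.02, -0.13], [0.09, 0.24, -0.10]]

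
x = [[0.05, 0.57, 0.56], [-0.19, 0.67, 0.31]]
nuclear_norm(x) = 1.33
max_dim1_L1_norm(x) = 1.18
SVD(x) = [[-0.73, -0.69], [-0.69, 0.73]] @ diag([1.0760440575956742, 0.2534347768421644]) @ [[0.09, -0.81, -0.58], [-0.68, 0.37, -0.63]]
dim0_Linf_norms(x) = [0.19, 0.67, 0.56]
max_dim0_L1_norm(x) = 1.24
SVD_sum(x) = [[-0.07,0.64,0.45], [-0.06,0.6,0.43]] + [[0.12, -0.07, 0.11],[-0.13, 0.07, -0.12]]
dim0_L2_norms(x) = [0.2, 0.88, 0.64]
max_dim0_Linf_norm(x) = 0.67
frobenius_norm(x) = 1.11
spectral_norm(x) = 1.08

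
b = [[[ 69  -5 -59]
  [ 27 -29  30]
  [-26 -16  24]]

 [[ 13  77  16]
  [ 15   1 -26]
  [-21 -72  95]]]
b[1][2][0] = -21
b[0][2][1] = -16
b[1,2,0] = -21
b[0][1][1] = -29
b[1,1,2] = -26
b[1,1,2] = -26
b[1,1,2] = -26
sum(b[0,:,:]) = 15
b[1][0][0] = 13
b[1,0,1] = 77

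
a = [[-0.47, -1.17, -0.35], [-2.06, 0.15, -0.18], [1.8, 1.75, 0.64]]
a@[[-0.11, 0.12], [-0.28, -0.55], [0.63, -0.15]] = [[0.16,0.64], [0.07,-0.30], [-0.28,-0.84]]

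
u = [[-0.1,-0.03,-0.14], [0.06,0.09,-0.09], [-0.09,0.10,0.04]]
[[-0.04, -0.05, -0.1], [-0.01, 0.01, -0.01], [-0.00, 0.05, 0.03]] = u @ [[0.13,-0.00,0.20], [-0.00,0.38,0.28], [0.2,0.28,0.53]]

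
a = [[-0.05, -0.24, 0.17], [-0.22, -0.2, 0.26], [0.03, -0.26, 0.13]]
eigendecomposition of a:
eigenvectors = [[0.55, 0.59, 0.50], [0.67, 0.26, 0.42], [0.49, 0.76, 0.76]]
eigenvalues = [-0.19, 0.06, 0.01]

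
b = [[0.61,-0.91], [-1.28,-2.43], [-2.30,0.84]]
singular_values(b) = [2.83, 2.6]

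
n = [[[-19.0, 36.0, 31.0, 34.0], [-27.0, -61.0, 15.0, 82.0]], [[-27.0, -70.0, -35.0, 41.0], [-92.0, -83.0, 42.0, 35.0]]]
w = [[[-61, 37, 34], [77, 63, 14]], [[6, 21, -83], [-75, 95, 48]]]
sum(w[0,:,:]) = 164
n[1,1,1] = -83.0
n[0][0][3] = 34.0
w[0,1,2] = 14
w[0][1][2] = 14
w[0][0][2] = 34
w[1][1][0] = -75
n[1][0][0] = -27.0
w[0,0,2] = 34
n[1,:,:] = [[-27.0, -70.0, -35.0, 41.0], [-92.0, -83.0, 42.0, 35.0]]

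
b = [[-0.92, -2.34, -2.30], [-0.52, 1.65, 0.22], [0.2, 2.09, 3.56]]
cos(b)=[[0.43, 0.54, 0.54], [0.08, 0.01, -0.12], [-0.0, -0.67, -0.56]]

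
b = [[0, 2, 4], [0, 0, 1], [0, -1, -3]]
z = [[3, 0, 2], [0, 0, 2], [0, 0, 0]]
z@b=[[0, 4, 6], [0, -2, -6], [0, 0, 0]]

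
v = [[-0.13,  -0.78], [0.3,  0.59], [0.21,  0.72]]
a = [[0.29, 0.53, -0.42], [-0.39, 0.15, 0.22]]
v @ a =[[0.27,  -0.19,  -0.12], [-0.14,  0.25,  0.00], [-0.22,  0.22,  0.07]]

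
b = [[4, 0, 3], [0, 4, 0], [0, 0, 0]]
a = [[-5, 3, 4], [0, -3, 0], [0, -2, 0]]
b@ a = [[-20, 6, 16], [0, -12, 0], [0, 0, 0]]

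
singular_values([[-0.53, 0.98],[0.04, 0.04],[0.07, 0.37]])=[1.15, 0.24]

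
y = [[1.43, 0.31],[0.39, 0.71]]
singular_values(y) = [1.57, 0.57]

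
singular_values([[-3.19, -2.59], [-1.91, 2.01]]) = [4.12, 2.76]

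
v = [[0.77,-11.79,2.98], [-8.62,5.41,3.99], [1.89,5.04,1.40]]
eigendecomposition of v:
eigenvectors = [[0.75, 0.63, 0.45],  [0.54, -0.75, 0.13],  [-0.39, -0.21, 0.89]]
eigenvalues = [-9.32, 13.78, 3.12]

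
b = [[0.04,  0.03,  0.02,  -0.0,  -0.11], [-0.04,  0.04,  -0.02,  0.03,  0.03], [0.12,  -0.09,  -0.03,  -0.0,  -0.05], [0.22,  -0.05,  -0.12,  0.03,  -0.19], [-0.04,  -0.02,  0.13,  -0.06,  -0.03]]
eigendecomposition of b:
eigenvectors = [[0.55+0.00j,  (0.1+0.34j),  0.10-0.34j,  -0.37+0.01j,  (-0.37-0.01j)], [0.01+0.00j,  0.20+0.33j,  0.20-0.33j,  0.01-0.01j,  (0.01+0.01j)], [-0.38+0.00j,  -0.29+0.22j,  (-0.29-0.22j),  (-0.42+0.04j),  -0.42-0.04j], [-0.25+0.00j,  (-0.72+0j),  -0.72-0.00j,  (-0.82+0j),  (-0.82-0j)], [0.70+0.00j,  0.11+0.25j,  (0.11-0.25j),  0.08+0.04j,  0.08-0.04j]]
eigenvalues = [(-0.11+0j), (-0.01+0.02j), (-0.01-0.02j), (0.09+0.01j), (0.09-0.01j)]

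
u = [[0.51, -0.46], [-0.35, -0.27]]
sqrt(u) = [[0.70+0.10j, (-0.34+0.27j)], [-0.26+0.21j, (0.12+0.56j)]]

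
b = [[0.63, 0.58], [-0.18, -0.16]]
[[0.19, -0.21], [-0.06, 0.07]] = b @ [[1.2, -1.38], [-0.98, 1.13]]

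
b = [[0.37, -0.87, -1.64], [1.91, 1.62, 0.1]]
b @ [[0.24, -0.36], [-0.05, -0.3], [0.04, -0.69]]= [[0.07,1.26], [0.38,-1.24]]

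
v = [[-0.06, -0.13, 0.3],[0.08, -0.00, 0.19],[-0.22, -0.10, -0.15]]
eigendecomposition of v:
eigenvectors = [[-0.70+0.00j, -0.70-0.00j, (-0.53+0j)],[(-0.27+0.28j), (-0.27-0.28j), 0.81+0.00j],[-0.01-0.59j, -0.01+0.59j, 0.24+0.00j]]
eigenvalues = [(-0.11+0.31j), (-0.11-0.31j), 0j]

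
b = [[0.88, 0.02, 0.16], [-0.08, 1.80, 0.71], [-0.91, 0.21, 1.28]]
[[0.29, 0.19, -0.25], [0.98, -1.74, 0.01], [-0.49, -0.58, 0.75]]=b@[[0.36, 0.26, -0.35],[0.65, -0.91, -0.15],[-0.23, -0.12, 0.36]]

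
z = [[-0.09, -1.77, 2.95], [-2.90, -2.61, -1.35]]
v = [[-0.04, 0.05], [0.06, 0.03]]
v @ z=[[-0.14, -0.06, -0.19], [-0.09, -0.18, 0.14]]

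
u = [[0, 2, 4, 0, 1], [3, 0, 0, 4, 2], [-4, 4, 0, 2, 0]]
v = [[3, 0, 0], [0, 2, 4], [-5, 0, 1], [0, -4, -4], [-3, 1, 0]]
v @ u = [[0, 6, 12, 0, 3], [-10, 16, 0, 16, 4], [-4, -6, -20, 2, -5], [4, -16, 0, -24, -8], [3, -6, -12, 4, -1]]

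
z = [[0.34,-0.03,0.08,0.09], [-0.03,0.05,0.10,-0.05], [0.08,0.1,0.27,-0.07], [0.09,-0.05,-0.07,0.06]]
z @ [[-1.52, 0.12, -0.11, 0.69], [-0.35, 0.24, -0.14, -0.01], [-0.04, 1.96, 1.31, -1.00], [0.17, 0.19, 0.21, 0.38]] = [[-0.49, 0.21, 0.09, 0.19],  [0.02, 0.19, 0.12, -0.14],  [-0.18, 0.55, 0.32, -0.24],  [-0.11, -0.13, -0.08, 0.16]]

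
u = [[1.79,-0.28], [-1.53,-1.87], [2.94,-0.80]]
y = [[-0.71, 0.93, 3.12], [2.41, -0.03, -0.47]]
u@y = [[-1.95, 1.67, 5.72], [-3.42, -1.37, -3.89], [-4.02, 2.76, 9.55]]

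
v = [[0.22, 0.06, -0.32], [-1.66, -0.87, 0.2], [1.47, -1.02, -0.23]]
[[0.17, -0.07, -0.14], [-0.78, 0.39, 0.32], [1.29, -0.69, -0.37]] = v @ [[0.62, -0.33, -0.17],  [-0.33, 0.19, 0.04],  [-0.17, 0.04, 0.34]]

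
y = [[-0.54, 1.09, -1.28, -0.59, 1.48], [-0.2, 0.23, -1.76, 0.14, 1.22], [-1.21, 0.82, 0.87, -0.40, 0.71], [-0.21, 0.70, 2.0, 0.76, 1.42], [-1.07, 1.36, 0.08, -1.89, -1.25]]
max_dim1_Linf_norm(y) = 2.0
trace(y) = 0.07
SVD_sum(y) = [[-0.64, 0.79, -1.23, -1.00, 0.14], [-0.45, 0.55, -0.86, -0.7, 0.1], [-0.15, 0.19, -0.29, -0.24, 0.03], [0.42, -0.52, 0.81, 0.66, -0.09], [-0.61, 0.75, -1.17, -0.95, 0.13]] + [[0.03, -0.04, -0.06, 0.02, 0.00],[0.47, -0.54, -0.86, 0.33, 0.02],[-0.65, 0.75, 1.18, -0.46, -0.03],[-0.66, 0.76, 1.20, -0.47, -0.03],[-0.68, 0.78, 1.24, -0.48, -0.03]] + [[-0.12, 0.26, -0.01, 0.48, 1.31], [-0.10, 0.23, -0.01, 0.42, 1.14], [-0.06, 0.14, -0.01, 0.26, 0.7], [-0.14, 0.31, -0.01, 0.57, 1.56], [0.12, -0.27, 0.01, -0.48, -1.33]] + [[0.17, 0.11, 0.01, -0.03, 0.0], [-0.10, -0.07, -0.01, 0.02, -0.0], [-0.35, -0.24, -0.02, 0.06, -0.01], [0.18, 0.12, 0.01, -0.03, 0.0], [0.11, 0.07, 0.01, -0.02, 0.0]] + [[0.02, -0.04, 0.01, -0.06, 0.03], [-0.02, 0.05, -0.02, 0.08, -0.04], [0.01, -0.02, 0.01, -0.02, 0.01], [-0.01, 0.02, -0.01, 0.03, -0.02], [-0.01, 0.03, -0.01, 0.04, -0.02]]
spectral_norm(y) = 3.21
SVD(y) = [[-0.59, 0.03, 0.47, -0.37, 0.54],[-0.41, 0.38, 0.41, 0.21, -0.68],[-0.14, -0.52, 0.25, 0.78, 0.19],[0.39, -0.53, 0.56, -0.39, -0.31],[-0.56, -0.55, -0.48, -0.23, -0.33]] @ diag([3.205720545342327, 3.077966444855991, 3.015656471158961, 0.55479941389149, 0.15392208357933299]) @ [[0.34,-0.42,0.65,0.53,-0.07], [0.4,-0.46,-0.74,0.28,0.02], [-0.08,0.19,-0.01,0.33,0.92], [-0.82,-0.56,-0.04,0.14,-0.01], [0.21,-0.52,0.18,-0.71,0.38]]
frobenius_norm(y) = 5.40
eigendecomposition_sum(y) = [[(-0.72+0.28j),(0.84+0.05j),0.40+0.58j,-0.51+0.36j,(0.39+0.48j)], [(-0.35+0.01j),0.35+0.14j,(0.09+0.31j),-0.27+0.08j,(0.1+0.26j)], [(-0.41+0.16j),0.48+0.03j,0.23+0.33j,(-0.29+0.2j),(0.22+0.27j)], [0.16+0.87j,(0.23-0.93j),(0.75-0.33j),(0.3+0.65j),(0.62-0.34j)], [(-0.69-0.41j),0.50+0.71j,-0.22+0.70j,-0.62-0.18j,-0.14+0.63j]] + [[(-0.72-0.28j),0.84-0.05j,(0.4-0.58j),-0.51-0.36j,0.39-0.48j], [-0.35-0.01j,(0.35-0.14j),0.09-0.31j,(-0.27-0.08j),0.10-0.26j], [-0.41-0.16j,0.48-0.03j,0.23-0.33j,-0.29-0.20j,(0.22-0.27j)], [(0.16-0.87j),0.23+0.93j,0.75+0.33j,0.30-0.65j,(0.62+0.34j)], [-0.69+0.41j,(0.5-0.71j),-0.22-0.70j,(-0.62+0.18j),-0.14-0.63j]] + [[(0.88+0j), -0.17-0.00j, -1.45+0.00j, (-0.01-0j), (0.02-0j)], [0.63+0.00j, -0.12-0.00j, (-1.03+0j), (-0.01-0j), (0.02-0j)], [-0.42-0.00j, (0.08+0j), (0.68-0j), 0.00+0.00j, -0.01+0.00j], [-0.38-0.00j, 0.07+0.00j, (0.63-0j), 0.00+0.00j, -0.01+0.00j], [(0.22+0j), (-0.04-0j), (-0.36+0j), (-0-0j), 0.01-0.00j]] + [[(0.03-0j), -0.04+0.00j, (0.01+0j), -0.02-0.00j, (-0.02+0j)], [(-0.11+0j), (0.16-0j), -0.03-0.00j, (0.07+0j), (0.07-0j)], [0.03-0.00j, (-0.05+0j), 0.01+0.00j, -0.02-0.00j, (-0.02+0j)], [(-0.15+0j), (0.21-0j), (-0.04-0j), (0.1+0j), (0.1-0j)], [(0.07-0j), -0.10+0.00j, 0.02+0.00j, -0.04-0.00j, -0.04+0.00j]] + [[(-0.01+0j), -0.38-0.00j, -0.64-0.00j, 0.45+0.00j, (0.69-0j)], [-0.02+0.00j, -0.51-0.00j, -0.87-0.00j, (0.61+0j), 0.94-0.00j], [(-0.01+0j), (-0.16-0j), -0.28-0.00j, 0.20+0.00j, 0.30-0.00j], [-0.00+0.00j, (-0.05-0j), (-0.08-0j), 0.06+0.00j, 0.09-0.00j], [0.02-0.00j, 0.50+0.00j, (0.86+0j), -0.60-0.00j, -0.93+0.00j]]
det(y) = -2.54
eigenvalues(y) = [(0.02+2.03j), (0.02-2.03j), (1.46+0j), (0.25+0j), (-1.68+0j)]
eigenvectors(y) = [[(0.09+0.5j), (0.09-0.5j), 0.71+0.00j, 0.14+0.00j, -0.45+0.00j], [-0.03+0.22j, -0.03-0.22j, 0.50+0.00j, -0.55+0.00j, (-0.62+0j)], [(0.05+0.28j), 0.05-0.28j, -0.34+0.00j, 0.16+0.00j, (-0.2+0j)], [0.58+0.00j, 0.58-0.00j, -0.31+0.00j, -0.73+0.00j, -0.06+0.00j], [(-0.35+0.39j), -0.35-0.39j, (0.18+0j), 0.33+0.00j, (0.61+0j)]]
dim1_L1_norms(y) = [4.98, 3.55, 4.01, 5.09, 5.65]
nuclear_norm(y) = 10.01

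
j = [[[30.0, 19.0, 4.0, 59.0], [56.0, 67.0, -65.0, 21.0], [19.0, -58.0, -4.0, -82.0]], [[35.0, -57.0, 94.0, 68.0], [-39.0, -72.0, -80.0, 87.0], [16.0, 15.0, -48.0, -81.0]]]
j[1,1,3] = 87.0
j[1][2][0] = 16.0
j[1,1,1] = -72.0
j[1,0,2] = 94.0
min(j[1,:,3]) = -81.0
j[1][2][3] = -81.0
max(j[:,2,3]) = -81.0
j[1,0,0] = 35.0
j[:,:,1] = [[19.0, 67.0, -58.0], [-57.0, -72.0, 15.0]]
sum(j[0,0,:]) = 112.0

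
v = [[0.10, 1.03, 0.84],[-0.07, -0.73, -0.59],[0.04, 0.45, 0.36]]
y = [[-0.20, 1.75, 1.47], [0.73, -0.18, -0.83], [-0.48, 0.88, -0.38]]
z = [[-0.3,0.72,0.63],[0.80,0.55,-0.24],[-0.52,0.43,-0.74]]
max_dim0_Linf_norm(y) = 1.75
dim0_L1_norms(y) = [1.41, 2.81, 2.68]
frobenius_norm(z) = 1.73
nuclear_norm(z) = 3.00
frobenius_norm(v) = 1.73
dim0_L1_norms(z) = [1.62, 1.7, 1.61]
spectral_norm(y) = 2.47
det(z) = 1.00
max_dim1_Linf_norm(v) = 1.03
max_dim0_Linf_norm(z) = 0.8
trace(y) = -0.76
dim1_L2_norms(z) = [1.0, 1.0, 1.0]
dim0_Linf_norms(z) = [0.8, 0.72, 0.74]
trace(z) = -0.49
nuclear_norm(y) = 4.22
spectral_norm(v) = 1.73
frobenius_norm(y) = 2.77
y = z + v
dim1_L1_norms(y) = [3.42, 1.74, 1.74]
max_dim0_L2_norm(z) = 1.0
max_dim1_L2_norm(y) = 2.29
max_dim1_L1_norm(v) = 1.97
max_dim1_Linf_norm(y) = 1.75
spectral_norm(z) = 1.00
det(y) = 1.84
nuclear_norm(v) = 1.74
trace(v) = -0.27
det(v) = -0.00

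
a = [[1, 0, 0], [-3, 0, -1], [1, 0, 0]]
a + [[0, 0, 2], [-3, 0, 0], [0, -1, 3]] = [[1, 0, 2], [-6, 0, -1], [1, -1, 3]]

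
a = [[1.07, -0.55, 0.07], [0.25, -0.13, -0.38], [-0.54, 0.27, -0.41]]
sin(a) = [[0.95, -0.49, 0.05], [0.20, -0.11, -0.38], [-0.49, 0.25, -0.40]]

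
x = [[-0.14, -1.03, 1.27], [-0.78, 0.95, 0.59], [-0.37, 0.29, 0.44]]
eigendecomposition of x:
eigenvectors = [[0.29, -0.85, 0.81], [-0.89, -0.42, 0.41], [-0.36, -0.30, 0.43]]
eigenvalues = [1.44, -0.21, 0.01]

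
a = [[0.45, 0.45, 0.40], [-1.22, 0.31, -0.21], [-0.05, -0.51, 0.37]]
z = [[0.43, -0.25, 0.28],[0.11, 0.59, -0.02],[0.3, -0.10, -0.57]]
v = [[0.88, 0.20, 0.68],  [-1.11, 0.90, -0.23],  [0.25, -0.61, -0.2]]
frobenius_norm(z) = 1.05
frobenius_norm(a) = 1.61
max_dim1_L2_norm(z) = 0.65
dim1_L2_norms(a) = [0.75, 1.28, 0.63]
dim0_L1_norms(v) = [2.24, 1.71, 1.11]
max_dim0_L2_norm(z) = 0.65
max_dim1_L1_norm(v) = 2.24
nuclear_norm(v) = 2.70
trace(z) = 0.45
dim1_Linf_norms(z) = [0.43, 0.59, 0.57]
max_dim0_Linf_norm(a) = 1.22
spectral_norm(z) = 0.67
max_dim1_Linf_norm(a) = 1.22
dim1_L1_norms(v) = [1.76, 2.24, 1.06]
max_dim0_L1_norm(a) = 1.72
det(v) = -0.03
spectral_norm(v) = 1.70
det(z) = -0.21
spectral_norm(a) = 1.35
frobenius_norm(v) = 1.96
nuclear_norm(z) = 1.81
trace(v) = 1.58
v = z + a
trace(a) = 1.13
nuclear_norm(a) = 2.56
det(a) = 0.47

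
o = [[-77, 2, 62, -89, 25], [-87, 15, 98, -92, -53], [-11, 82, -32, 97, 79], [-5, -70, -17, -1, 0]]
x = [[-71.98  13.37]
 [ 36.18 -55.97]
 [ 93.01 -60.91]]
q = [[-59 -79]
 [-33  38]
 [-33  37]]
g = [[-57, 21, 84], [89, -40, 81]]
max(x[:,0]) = 93.01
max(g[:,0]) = 89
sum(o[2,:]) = 215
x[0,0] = -71.98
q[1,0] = -33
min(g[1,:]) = -40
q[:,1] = [-79, 38, 37]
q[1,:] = [-33, 38]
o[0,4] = 25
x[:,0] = [-71.98, 36.18, 93.01]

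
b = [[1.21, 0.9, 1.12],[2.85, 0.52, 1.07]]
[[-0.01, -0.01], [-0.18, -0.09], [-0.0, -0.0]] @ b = [[-0.04, -0.01, -0.02], [-0.47, -0.21, -0.30], [0.0, 0.00, 0.0]]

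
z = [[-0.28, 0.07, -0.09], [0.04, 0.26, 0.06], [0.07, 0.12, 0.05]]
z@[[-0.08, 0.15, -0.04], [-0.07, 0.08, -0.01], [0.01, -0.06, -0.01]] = [[0.02, -0.03, 0.01], [-0.02, 0.02, -0.0], [-0.01, 0.02, -0.00]]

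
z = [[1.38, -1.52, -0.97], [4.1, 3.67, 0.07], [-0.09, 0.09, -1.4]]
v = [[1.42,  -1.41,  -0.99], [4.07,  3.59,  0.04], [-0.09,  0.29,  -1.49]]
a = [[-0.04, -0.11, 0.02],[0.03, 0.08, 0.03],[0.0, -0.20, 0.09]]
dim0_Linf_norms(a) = [0.04, 0.2, 0.09]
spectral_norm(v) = 5.43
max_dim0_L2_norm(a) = 0.24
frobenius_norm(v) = 6.06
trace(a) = 0.13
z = v + a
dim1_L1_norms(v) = [3.82, 7.7, 1.87]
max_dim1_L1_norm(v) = 7.7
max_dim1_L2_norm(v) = 5.43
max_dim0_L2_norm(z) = 4.33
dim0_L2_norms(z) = [4.33, 3.97, 1.7]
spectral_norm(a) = 0.25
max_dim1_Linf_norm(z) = 4.1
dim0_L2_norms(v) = [4.31, 3.87, 1.79]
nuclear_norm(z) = 9.13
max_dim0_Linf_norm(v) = 4.07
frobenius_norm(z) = 6.12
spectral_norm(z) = 5.50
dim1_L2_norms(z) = [2.27, 5.5, 1.41]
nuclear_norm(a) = 0.35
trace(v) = 3.52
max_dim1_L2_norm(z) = 5.5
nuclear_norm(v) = 9.14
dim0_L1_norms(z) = [5.57, 5.28, 2.44]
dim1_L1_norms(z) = [3.87, 7.84, 1.58]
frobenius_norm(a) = 0.27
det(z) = -16.49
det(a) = -0.00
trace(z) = 3.65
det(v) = -17.65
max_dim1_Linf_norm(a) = 0.2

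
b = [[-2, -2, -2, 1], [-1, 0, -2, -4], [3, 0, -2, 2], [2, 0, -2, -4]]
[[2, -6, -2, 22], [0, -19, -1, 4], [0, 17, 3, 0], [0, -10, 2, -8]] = b @ [[0, 3, 1, -4], [-1, 2, 0, -2], [0, 0, 0, -4], [0, 4, 0, 2]]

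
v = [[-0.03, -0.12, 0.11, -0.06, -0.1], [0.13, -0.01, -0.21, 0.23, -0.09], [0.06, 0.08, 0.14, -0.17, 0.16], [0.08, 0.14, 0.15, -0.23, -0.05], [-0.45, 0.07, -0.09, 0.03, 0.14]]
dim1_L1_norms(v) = [0.42, 0.67, 0.61, 0.65, 0.78]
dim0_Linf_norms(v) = [0.45, 0.14, 0.21, 0.23, 0.16]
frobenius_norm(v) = 0.77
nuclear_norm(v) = 1.39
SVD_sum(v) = [[0.05,0.00,0.03,-0.03,-0.01], [-0.07,-0.0,-0.04,0.04,0.01], [0.12,0.01,0.08,-0.08,-0.03], [0.18,0.01,0.11,-0.11,-0.04], [-0.30,-0.02,-0.19,0.19,0.06]] + [[-0.02, 0.01, 0.01, -0.02, 0.01], [0.18, -0.08, -0.14, 0.19, -0.12], [-0.11, 0.05, 0.08, -0.12, 0.07], [-0.09, 0.04, 0.07, -0.1, 0.06], [-0.14, 0.06, 0.11, -0.15, 0.09]] + [[-0.06, -0.13, 0.06, -0.01, -0.11],[0.02, 0.05, -0.02, 0.00, 0.04],[0.04, 0.07, -0.04, 0.01, 0.06],[0.01, 0.02, -0.01, 0.0, 0.01],[0.0, 0.01, -0.00, 0.0, 0.01]] + [[0.00, -0.01, 0.0, 0.00, 0.01], [-0.01, 0.02, -0.01, -0.01, -0.03], [0.01, -0.05, 0.02, 0.01, 0.05], [-0.02, 0.07, -0.03, -0.02, -0.09], [-0.01, 0.02, -0.01, -0.01, -0.02]] + [[-0.0,0.00,0.0,0.0,-0.00], [-0.0,0.0,0.0,0.00,-0.0], [-0.0,0.00,0.00,0.00,-0.0], [-0.0,0.0,0.00,0.00,-0.00], [-0.00,0.0,0.0,0.0,-0.0]]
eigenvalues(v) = [(0.22+0.22j), (0.22-0.22j), (-0.22+0.06j), (-0.22-0.06j), 0j]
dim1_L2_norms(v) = [0.2, 0.35, 0.29, 0.32, 0.49]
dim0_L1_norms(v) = [0.75, 0.42, 0.7, 0.72, 0.54]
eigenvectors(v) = [[0.21+0.19j, (0.21-0.19j), (-0.16-0.24j), -0.16+0.24j, (-0.05+0j)], [0.23-0.46j, (0.23+0.46j), -0.32+0.14j, -0.32-0.14j, (0.36+0j)], [(-0.22+0.35j), -0.22-0.35j, (0.42+0.21j), 0.42-0.21j, 0.67+0.00j], [(0.09-0.04j), 0.09+0.04j, (0.71+0j), (0.71-0j), 0.64+0.00j], [(-0.69+0j), -0.69-0.00j, (-0.05-0.28j), (-0.05+0.28j), (-0.05+0j)]]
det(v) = 0.00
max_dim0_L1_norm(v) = 0.75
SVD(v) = [[0.13, 0.07, 0.82, 0.07, -0.55], [-0.18, -0.66, -0.30, -0.26, -0.61], [0.32, 0.40, -0.47, 0.50, -0.52], [0.48, 0.34, -0.11, -0.80, -0.11], [-0.79, 0.53, -0.06, -0.21, -0.23]] @ diag([0.5179542291166865, 0.4940146692038385, 0.22915450991018438, 0.1491952817113531, 0.0013790048782172431]) @ [[0.74,0.05,0.46,-0.46,-0.15], [-0.56,0.23,0.42,-0.58,0.35], [-0.33,-0.66,0.33,-0.07,-0.58], [0.17,-0.62,0.22,0.18,0.72], [0.06,-0.35,-0.68,-0.65,0.05]]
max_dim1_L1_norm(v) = 0.78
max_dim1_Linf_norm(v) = 0.45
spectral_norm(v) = 0.52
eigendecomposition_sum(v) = [[0.05+0.04j, (-0.03+0j), (0.05-0.02j), -0.04+0.02j, -0.02-0.04j], [(0.04-0.11j), (0.02+0.05j), -0.06-0.08j, 0.05+0.05j, (-0.07+0.06j)], [-0.04+0.08j, -0.01-0.04j, 0.04+0.07j, (-0.04-0.04j), 0.06-0.04j], [0.02-0.01j, (-0+0.01j), -0.02j, 0.00+0.01j, -0.02-0.00j], [(-0.15+0.02j), 0.05-0.06j, (-0.06+0.12j), 0.03-0.09j, 0.11+0.05j]] + [[0.05-0.04j,(-0.03-0j),0.05+0.02j,(-0.04-0.02j),(-0.02+0.04j)], [(0.04+0.11j),(0.02-0.05j),-0.06+0.08j,0.05-0.05j,(-0.07-0.06j)], [(-0.04-0.08j),-0.01+0.04j,(0.04-0.07j),-0.04+0.04j,0.06+0.04j], [(0.02+0.01j),(-0-0.01j),0.02j,0.00-0.01j,-0.02+0.00j], [-0.15-0.02j,0.05+0.06j,-0.06-0.12j,0.03+0.09j,(0.11-0.05j)]] + [[-0.07+0.04j, -0.03-0.02j, -0.04j, 0.01+0.05j, (-0.03+0.02j)],[(0.03+0.09j), (-0.03+0.03j), (-0.04-0.01j), (0.06+0.01j), (0.02+0.04j)],[0.07-0.10j, (0.05+0j), 0.03+0.05j, (-0.05-0.07j), (0.02-0.06j)],[0.02-0.19j, (0.07-0.03j), 0.07+0.06j, -0.12-0.06j, -0.01-0.09j],[-0.08+0.01j, (-0.02-0.03j), (0.02-0.03j), (-0.02+0.05j), (-0.04+0.01j)]] + [[(-0.07-0.04j),-0.03+0.02j,0.00+0.04j,(0.01-0.05j),-0.03-0.02j], [0.03-0.09j,(-0.03-0.03j),(-0.04+0.01j),(0.06-0.01j),0.02-0.04j], [0.07+0.10j,0.05-0.00j,0.03-0.05j,-0.05+0.07j,0.02+0.06j], [0.02+0.19j,0.07+0.03j,(0.07-0.06j),-0.12+0.06j,-0.01+0.09j], [-0.08-0.01j,-0.02+0.03j,0.02+0.03j,-0.02-0.05j,-0.04-0.01j]] + [[(-0-0j), (-0-0j), -0.00-0.00j, -0.00-0.00j, -0.00+0.00j], [0.00+0.00j, 0j, 0j, 0j, -0j], [0.00+0.00j, 0.00+0.00j, 0j, 0.00+0.00j, -0j], [0j, 0.00+0.00j, 0j, 0j, 0.00-0.00j], [-0.00-0.00j, (-0-0j), -0.00-0.00j, (-0-0j), (-0+0j)]]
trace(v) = 0.01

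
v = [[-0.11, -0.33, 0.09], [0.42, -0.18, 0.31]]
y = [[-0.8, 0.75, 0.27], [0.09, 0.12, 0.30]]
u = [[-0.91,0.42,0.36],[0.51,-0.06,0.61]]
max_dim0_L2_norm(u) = 1.04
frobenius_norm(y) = 1.18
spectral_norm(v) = 0.56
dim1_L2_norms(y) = [1.13, 0.34]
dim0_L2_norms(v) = [0.43, 0.38, 0.32]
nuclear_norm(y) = 1.46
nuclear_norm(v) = 0.91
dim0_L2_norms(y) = [0.81, 0.76, 0.4]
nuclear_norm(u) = 1.84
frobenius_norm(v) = 0.66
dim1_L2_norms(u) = [1.06, 0.8]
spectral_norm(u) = 1.12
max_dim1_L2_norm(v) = 0.55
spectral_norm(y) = 1.13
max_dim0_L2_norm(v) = 0.43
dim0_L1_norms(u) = [1.42, 0.48, 0.97]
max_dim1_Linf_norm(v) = 0.42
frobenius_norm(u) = 1.33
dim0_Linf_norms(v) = [0.42, 0.33, 0.31]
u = y + v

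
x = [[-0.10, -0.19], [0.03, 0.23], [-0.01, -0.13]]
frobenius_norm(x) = 0.34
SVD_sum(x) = [[-0.05, -0.20], [0.06, 0.22], [-0.03, -0.12]] + [[-0.05,0.01],  [-0.03,0.01],  [0.02,-0.01]]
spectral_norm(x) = 0.34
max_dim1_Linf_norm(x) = 0.23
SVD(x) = [[0.62,0.78], [-0.68,0.49], [0.38,-0.39]] @ diag([0.33636760671808297, 0.06129301061906713]) @ [[-0.26, -0.97], [-0.97, 0.26]]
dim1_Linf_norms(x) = [0.19, 0.23, 0.13]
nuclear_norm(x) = 0.40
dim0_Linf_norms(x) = [0.1, 0.23]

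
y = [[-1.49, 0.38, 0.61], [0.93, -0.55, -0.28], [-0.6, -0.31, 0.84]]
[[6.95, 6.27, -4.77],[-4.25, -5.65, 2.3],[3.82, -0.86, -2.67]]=y@[[-3.76,-3.69,4.05],  [0.36,4.97,2.37],  [1.99,-1.83,0.59]]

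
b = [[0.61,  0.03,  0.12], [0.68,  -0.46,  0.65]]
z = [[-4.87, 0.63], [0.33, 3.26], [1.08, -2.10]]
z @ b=[[-2.54, -0.44, -0.17],[2.42, -1.49, 2.16],[-0.77, 1.00, -1.24]]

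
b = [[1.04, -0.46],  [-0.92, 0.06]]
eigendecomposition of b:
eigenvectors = [[0.82, 0.33],[-0.58, 0.94]]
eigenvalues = [1.36, -0.26]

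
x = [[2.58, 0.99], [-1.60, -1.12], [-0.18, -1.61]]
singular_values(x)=[3.49, 1.38]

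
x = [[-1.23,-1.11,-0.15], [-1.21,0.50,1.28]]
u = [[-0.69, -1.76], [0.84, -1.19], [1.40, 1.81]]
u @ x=[[2.98,-0.11,-2.15], [0.41,-1.53,-1.65], [-3.91,-0.65,2.11]]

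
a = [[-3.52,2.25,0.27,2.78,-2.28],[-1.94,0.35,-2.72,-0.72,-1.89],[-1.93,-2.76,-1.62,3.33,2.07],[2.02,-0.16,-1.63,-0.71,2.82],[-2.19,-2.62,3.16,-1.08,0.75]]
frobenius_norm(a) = 10.67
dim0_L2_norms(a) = [5.36, 4.44, 4.77, 4.58, 4.64]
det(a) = 735.63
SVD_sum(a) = [[-3.81, 1.17, -0.12, 2.33, -2.71], [-1.54, 0.47, -0.05, 0.94, -1.09], [-0.86, 0.26, -0.03, 0.53, -0.61], [2.26, -0.69, 0.07, -1.38, 1.60], [-0.05, 0.01, -0.00, 0.03, -0.03]] + [[0.15,  0.29,  -0.06,  -0.15,  -0.21],  [0.41,  0.81,  -0.18,  -0.42,  -0.58],  [-1.6,  -3.16,  0.7,  1.63,  2.26],  [-0.1,  -0.21,  0.05,  0.11,  0.15],  [-1.07,  -2.11,  0.47,  1.09,  1.51]] + [[0.01, 0.01, -0.06, 0.03, 0.02], [0.21, 0.13, -1.25, 0.57, 0.31], [0.39, 0.25, -2.31, 1.06, 0.57], [0.30, 0.19, -1.78, 0.81, 0.44], [-0.53, -0.34, 3.14, -1.44, -0.78]] + [[0.41, 0.47, 0.52, 0.74, 0.25], [-0.97, -1.13, -1.25, -1.78, -0.6], [0.02, 0.02, 0.03, 0.04, 0.01], [0.02, 0.03, 0.03, 0.04, 0.01], [-0.35, -0.41, -0.45, -0.64, -0.21]] + [[-0.27, 0.31, -0.00, -0.17, 0.37], [-0.05, 0.06, -0.0, -0.03, 0.07], [0.12, -0.14, 0.00, 0.08, -0.16], [-0.45, 0.52, -0.0, -0.29, 0.62], [-0.19, 0.22, -0.0, -0.12, 0.26]]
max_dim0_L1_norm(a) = 11.6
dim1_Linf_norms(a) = [3.52, 2.72, 3.33, 2.82, 3.16]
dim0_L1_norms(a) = [11.6, 8.14, 9.4, 8.62, 9.81]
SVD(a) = [[-0.8, 0.07, -0.01, 0.37, 0.47], [-0.32, 0.21, -0.28, -0.88, 0.09], [-0.18, -0.81, -0.52, 0.02, -0.21], [0.47, -0.05, -0.4, 0.02, 0.78], [-0.01, -0.54, 0.7, -0.32, 0.33]] @ diag([6.697512518938836, 5.633078379659453, 5.112929312059285, 3.0825030977049495, 1.2371671389893741]) @ [[0.71,  -0.22,  0.02,  -0.44,  0.51], [0.35,  0.69,  -0.15,  -0.36,  -0.50], [-0.15,  -0.09,  0.87,  -0.40,  -0.22], [0.36,  0.42,  0.46,  0.66,  0.22], [-0.47,  0.54,  -0.00,  -0.30,  0.63]]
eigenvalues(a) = [(5.38+0j), (-4.6+2.59j), (-4.6-2.59j), (-0.46+2.16j), (-0.46-2.16j)]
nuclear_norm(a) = 21.76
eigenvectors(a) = [[(-0.24+0j), -0.26+0.49j, -0.26-0.49j, (-0.36-0.28j), (-0.36+0.28j)], [-0.45+0.00j, (-0.42-0.03j), (-0.42+0.03j), 0.48-0.19j, 0.48+0.19j], [0.50+0.00j, -0.63+0.00j, (-0.63-0j), -0.10-0.12j, -0.10+0.12j], [(0.12+0j), 0.06-0.31j, (0.06+0.31j), -0.11-0.43j, -0.11+0.43j], [(0.69+0j), 0.01+0.13j, (0.01-0.13j), 0.55+0.00j, 0.55-0.00j]]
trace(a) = -4.75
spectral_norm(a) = 6.70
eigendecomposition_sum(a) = [[(0.1-0j), (0.81-0j), -0.62-0.00j, -0.25+0.00j, (-0.81-0j)], [(0.19-0j), 1.54-0.00j, -1.18-0.00j, (-0.47+0j), -1.53-0.00j], [(-0.21+0j), -1.71+0.00j, (1.3+0j), 0.52+0.00j, (1.7+0j)], [(-0.05+0j), -0.39+0.00j, (0.3+0j), (0.12+0j), 0.39+0.00j], [-0.29+0.00j, (-2.33+0j), 1.78+0.00j, 0.71+0.00j, 2.32+0.00j]] + [[(-2.03-0.19j), 0.28+0.84j, 0.78+1.77j, (0.99-0.75j), -1.25-0.68j], [(-0.51-1.47j), (-0.49+0.47j), (-0.98+1.11j), (0.84+0.45j), 0.08-1.09j], [-0.90-2.13j, (-0.68+0.74j), (-1.35+1.73j), 1.28+0.59j, (0.01-1.62j)], [(1.13-0.25j), (-0.3-0.4j), (-0.73-0.82j), (-0.4+0.58j), (0.8+0.15j)], [(-0.42+0.2j), (0.16+0.13j), 0.36+0.26j, 0.11-0.27j, (-0.33+0.02j)]] + [[(-2.03+0.19j), 0.28-0.84j, 0.78-1.77j, 0.99+0.75j, (-1.25+0.68j)], [(-0.51+1.47j), (-0.49-0.47j), (-0.98-1.11j), (0.84-0.45j), 0.08+1.09j], [(-0.9+2.13j), -0.68-0.74j, -1.35-1.73j, 1.28-0.59j, 0.01+1.62j], [1.13+0.25j, -0.30+0.40j, (-0.73+0.82j), -0.40-0.58j, 0.80-0.15j], [(-0.42-0.2j), (0.16-0.13j), (0.36-0.26j), (0.11+0.27j), -0.33-0.02j]] + [[(0.22+0.44j),  (0.43-0.15j),  (-0.33-0.02j),  0.52+0.69j,  0.52-0.04j], [(-0.55-0.04j),  (-0.11+0.5j),  (0.21-0.31j),  (-0.97+0.11j),  -0.25+0.53j], [(0.04+0.17j),  (0.16-0.02j),  (-0.11-0.03j),  (0.12+0.27j),  0.18+0.03j], [-0.09+0.46j,  (0.42+0.14j),  -0.24-0.21j,  (-0.01+0.83j),  (0.42+0.27j)], [(-0.53-0.25j),  -0.30+0.46j,  0.33-0.22j,  -1.00-0.27j,  -0.46+0.42j]] + [[0.22-0.44j, 0.43+0.15j, -0.33+0.02j, (0.52-0.69j), 0.52+0.04j], [(-0.55+0.04j), -0.11-0.50j, (0.21+0.31j), -0.97-0.11j, (-0.25-0.53j)], [0.04-0.17j, 0.16+0.02j, (-0.11+0.03j), (0.12-0.27j), 0.18-0.03j], [-0.09-0.46j, (0.42-0.14j), -0.24+0.21j, (-0.01-0.83j), (0.42-0.27j)], [-0.53+0.25j, (-0.3-0.46j), (0.33+0.22j), -1.00+0.27j, -0.46-0.42j]]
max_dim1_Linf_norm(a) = 3.52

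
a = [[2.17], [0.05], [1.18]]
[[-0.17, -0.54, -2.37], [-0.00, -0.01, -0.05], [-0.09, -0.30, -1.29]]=a @ [[-0.08,-0.25,-1.09]]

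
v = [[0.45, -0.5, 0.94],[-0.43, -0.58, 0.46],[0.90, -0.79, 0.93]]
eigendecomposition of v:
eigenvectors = [[(0.62+0j), (-0.09+0.2j), (-0.09-0.2j)], [(0.04+0j), -0.86+0.00j, -0.86-0.00j], [(0.78+0j), -0.42-0.20j, -0.42+0.20j]]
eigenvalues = [(1.6+0j), (-0.4+0.2j), (-0.4-0.2j)]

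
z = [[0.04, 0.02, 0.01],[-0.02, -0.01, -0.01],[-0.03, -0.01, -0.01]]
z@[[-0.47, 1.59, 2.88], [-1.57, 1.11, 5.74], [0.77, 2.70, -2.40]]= [[-0.04, 0.11, 0.21], [0.02, -0.07, -0.09], [0.02, -0.09, -0.12]]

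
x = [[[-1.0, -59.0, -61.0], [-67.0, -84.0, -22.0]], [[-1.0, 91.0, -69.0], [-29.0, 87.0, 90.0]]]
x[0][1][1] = -84.0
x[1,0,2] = -69.0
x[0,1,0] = -67.0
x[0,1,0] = -67.0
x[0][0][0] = -1.0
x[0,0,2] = -61.0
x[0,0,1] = -59.0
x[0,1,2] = -22.0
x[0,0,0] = -1.0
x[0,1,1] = -84.0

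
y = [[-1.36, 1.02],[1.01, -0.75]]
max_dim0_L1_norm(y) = 2.37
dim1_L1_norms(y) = [2.38, 1.76]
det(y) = -0.01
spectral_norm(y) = 2.11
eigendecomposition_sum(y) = [[-1.36, 1.02],  [1.01, -0.75]] + [[0.00,0.0], [0.0,0.0]]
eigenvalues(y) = [-2.11, 0.0]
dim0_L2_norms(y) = [1.69, 1.27]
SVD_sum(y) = [[-1.36, 1.02], [1.01, -0.75]] + [[0.0, 0.0],[0.0, 0.00]]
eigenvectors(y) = [[-0.8, -0.60], [0.59, -0.8]]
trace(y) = -2.11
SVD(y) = [[-0.8, 0.59], [0.59, 0.8]] @ diag([2.114846741076405, 0.00482304452700374]) @ [[0.80,  -0.6], [0.6,  0.80]]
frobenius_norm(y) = 2.11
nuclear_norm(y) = 2.12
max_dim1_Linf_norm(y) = 1.36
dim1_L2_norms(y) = [1.7, 1.26]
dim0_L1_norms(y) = [2.37, 1.77]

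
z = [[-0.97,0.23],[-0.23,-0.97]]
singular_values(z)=[1.0, 1.0]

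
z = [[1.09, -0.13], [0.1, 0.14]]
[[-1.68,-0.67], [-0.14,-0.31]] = z @ [[-1.53, -0.81], [0.11, -1.65]]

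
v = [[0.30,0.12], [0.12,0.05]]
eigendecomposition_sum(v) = [[0.30, 0.12],[0.12, 0.05]] + [[0.0,-0.00], [-0.0,0.00]]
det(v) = 0.00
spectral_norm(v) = 0.35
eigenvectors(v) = [[0.93, -0.37],[0.37, 0.93]]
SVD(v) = [[-0.93, -0.37], [-0.37, 0.93]] @ diag([0.3482772345116345, 0.0017227654883654382]) @ [[-0.93, -0.37], [-0.37, 0.93]]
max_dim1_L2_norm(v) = 0.32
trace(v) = 0.35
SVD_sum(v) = [[0.3, 0.12], [0.12, 0.05]] + [[0.00, -0.0], [-0.0, 0.0]]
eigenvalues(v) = [0.35, 0.0]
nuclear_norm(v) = 0.35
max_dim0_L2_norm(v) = 0.32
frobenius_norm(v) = 0.35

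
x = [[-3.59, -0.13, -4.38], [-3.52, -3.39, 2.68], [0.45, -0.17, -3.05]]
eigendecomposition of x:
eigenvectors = [[0.23+0.32j, 0.23-0.32j, (-0.29+0j)], [(-0.9+0j), -0.90-0.00j, -0.96+0.00j], [0.11-0.14j, 0.11+0.14j, (-0.02+0j)]]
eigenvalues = [(-2.82+1.65j), (-2.82-1.65j), (-4.39+0j)]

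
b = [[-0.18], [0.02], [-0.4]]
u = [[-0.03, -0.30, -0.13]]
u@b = [[0.05]]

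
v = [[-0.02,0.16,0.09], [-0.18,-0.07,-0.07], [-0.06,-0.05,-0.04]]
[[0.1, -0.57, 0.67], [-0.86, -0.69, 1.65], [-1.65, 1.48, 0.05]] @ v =[[0.06, 0.02, 0.02], [0.04, -0.17, -0.1], [-0.24, -0.37, -0.25]]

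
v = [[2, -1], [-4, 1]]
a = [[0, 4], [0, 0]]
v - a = [[2, -5], [-4, 1]]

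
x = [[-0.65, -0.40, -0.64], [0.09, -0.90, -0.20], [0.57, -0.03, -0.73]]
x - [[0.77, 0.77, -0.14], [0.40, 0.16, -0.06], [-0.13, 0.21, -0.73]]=[[-1.42, -1.17, -0.5], [-0.31, -1.06, -0.14], [0.70, -0.24, 0.0]]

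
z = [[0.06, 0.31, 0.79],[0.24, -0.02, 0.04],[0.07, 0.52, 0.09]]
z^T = [[0.06,0.24,0.07], [0.31,-0.02,0.52], [0.79,0.04,0.09]]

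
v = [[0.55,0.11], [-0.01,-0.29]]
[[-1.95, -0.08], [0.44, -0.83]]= v @ [[-3.26, -0.73], [-1.42, 2.89]]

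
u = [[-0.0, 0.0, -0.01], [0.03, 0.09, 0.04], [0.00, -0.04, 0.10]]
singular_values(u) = [0.11, 0.1, 0.0]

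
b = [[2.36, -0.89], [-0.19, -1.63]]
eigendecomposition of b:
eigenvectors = [[1.00,0.22], [-0.05,0.98]]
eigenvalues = [2.4, -1.67]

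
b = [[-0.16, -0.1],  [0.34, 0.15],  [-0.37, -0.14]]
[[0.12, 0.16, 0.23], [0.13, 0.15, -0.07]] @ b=[[-0.05, -0.02], [0.06, 0.02]]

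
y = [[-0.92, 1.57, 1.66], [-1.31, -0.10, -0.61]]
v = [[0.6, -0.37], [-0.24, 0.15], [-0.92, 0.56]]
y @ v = [[-2.46, 1.51], [-0.2, 0.13]]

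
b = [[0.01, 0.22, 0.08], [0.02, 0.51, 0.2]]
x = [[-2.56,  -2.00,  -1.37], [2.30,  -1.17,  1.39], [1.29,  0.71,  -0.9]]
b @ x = [[0.58,  -0.22,  0.22], [1.38,  -0.49,  0.50]]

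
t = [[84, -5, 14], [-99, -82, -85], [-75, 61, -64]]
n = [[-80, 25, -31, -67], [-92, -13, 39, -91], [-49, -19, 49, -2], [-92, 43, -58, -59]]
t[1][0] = -99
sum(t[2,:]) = -78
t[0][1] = -5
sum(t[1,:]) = -266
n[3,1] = 43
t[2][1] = 61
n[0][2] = -31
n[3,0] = -92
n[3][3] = -59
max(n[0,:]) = 25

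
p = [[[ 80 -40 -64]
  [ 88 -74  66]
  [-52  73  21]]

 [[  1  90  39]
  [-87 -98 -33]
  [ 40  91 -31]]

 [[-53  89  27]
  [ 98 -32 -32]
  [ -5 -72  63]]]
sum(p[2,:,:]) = 83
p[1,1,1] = -98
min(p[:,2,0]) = -52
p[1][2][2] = -31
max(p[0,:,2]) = 66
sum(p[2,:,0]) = 40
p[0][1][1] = -74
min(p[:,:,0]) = -87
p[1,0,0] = 1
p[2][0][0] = -53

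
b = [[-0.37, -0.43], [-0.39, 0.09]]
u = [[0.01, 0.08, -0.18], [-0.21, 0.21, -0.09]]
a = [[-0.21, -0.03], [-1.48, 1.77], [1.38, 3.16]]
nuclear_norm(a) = 5.62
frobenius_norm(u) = 0.37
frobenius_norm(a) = 4.15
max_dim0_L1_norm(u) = 0.29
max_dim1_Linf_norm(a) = 3.16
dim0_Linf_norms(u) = [0.21, 0.21, 0.18]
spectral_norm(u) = 0.33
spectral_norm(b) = 0.61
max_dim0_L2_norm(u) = 0.22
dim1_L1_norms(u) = [0.27, 0.51]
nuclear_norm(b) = 0.94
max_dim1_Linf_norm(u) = 0.21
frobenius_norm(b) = 0.69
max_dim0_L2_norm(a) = 3.62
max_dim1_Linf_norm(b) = 0.43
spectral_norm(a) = 3.67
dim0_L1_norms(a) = [3.07, 4.96]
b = u @ a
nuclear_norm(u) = 0.49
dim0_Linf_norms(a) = [1.48, 3.16]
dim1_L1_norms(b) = [0.8, 0.48]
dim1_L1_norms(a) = [0.24, 3.25, 4.54]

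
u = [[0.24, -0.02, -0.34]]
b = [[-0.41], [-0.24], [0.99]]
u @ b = [[-0.43]]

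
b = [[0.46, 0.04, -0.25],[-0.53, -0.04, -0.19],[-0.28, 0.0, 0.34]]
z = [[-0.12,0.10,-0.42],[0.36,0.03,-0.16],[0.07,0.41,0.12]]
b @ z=[[-0.06, -0.06, -0.23],[0.04, -0.13, 0.21],[0.06, 0.11, 0.16]]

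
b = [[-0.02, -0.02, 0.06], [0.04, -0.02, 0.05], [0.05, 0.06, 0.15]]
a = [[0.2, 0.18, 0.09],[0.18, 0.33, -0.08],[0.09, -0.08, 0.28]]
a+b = [[0.18, 0.16, 0.15], [0.22, 0.31, -0.03], [0.14, -0.02, 0.43]]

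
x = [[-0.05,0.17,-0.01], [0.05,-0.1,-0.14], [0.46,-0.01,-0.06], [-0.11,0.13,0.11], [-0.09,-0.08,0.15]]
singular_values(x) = [0.51, 0.25, 0.19]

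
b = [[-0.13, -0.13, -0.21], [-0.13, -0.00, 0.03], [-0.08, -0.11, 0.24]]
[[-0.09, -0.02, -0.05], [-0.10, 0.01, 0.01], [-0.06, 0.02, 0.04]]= b @ [[0.77, -0.06, -0.03],[-0.06, 0.04, 0.09],[-0.03, 0.09, 0.2]]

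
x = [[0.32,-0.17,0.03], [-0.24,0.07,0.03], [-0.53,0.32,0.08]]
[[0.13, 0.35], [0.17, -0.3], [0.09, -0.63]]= x@[[-0.93, 1.26], [-1.98, 0.24], [2.88, -0.45]]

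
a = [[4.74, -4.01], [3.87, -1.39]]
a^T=[[4.74,3.87], [-4.01,-1.39]]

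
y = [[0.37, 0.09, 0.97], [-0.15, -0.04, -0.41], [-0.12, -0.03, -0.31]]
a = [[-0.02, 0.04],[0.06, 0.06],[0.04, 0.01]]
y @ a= [[0.04, 0.03], [-0.02, -0.01], [-0.01, -0.01]]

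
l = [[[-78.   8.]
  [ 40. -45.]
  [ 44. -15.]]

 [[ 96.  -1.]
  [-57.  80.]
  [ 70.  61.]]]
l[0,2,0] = 44.0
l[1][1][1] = 80.0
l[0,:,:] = [[-78.0, 8.0], [40.0, -45.0], [44.0, -15.0]]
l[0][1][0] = 40.0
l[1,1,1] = 80.0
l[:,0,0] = [-78.0, 96.0]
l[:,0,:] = [[-78.0, 8.0], [96.0, -1.0]]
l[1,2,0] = 70.0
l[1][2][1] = 61.0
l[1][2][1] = 61.0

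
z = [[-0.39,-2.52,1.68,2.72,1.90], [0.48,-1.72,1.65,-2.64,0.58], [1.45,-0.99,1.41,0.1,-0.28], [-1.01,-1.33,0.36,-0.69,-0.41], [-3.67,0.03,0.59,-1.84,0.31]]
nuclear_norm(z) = 14.95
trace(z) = -1.08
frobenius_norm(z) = 7.72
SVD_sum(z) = [[1.76,-1.11,0.61,2.41,0.68], [-0.35,0.22,-0.12,-0.49,-0.14], [0.73,-0.46,0.25,1.0,0.28], [-0.33,0.20,-0.11,-0.45,-0.13], [-1.66,1.05,-0.58,-2.28,-0.64]] + [[-1.08, -1.69, 1.43, -0.58, 0.80], [-1.03, -1.62, 1.37, -0.55, 0.76], [-0.28, -0.44, 0.37, -0.15, 0.21], [-0.60, -0.94, 0.80, -0.32, 0.44], [-0.93, -1.46, 1.23, -0.50, 0.69]] + [[-1.10, 0.24, -0.33, 0.92, 0.28], [1.8, -0.39, 0.54, -1.50, -0.45], [1.09, -0.24, 0.33, -0.91, -0.27], [0.03, -0.01, 0.01, -0.03, -0.01], [-1.08, 0.23, -0.32, 0.9, 0.27]] + [[0.02, 0.07, 0.02, -0.02, 0.13], [0.06, 0.18, 0.04, -0.06, 0.33], [-0.05, -0.16, -0.04, 0.06, -0.29], [-0.14, -0.44, -0.11, 0.16, -0.81], [0.02, 0.05, 0.01, -0.02, 0.1]] + [[0.0, -0.03, -0.05, -0.01, 0.02], [0.02, -0.11, -0.18, -0.04, 0.07], [-0.04, 0.31, 0.49, 0.11, -0.21], [0.02, -0.14, -0.23, -0.05, 0.09], [-0.02, 0.16, 0.25, 0.05, -0.10]]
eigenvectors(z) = [[(0.05-0.6j),0.05+0.60j,(-0.03+0j),(-0.11-0.11j),(-0.11+0.11j)], [(-0.13+0.09j),(-0.13-0.09j),(0.81+0j),(-0.23+0.25j),(-0.23-0.25j)], [-0.22+0.14j,-0.22-0.14j,0.20+0.00j,(-0.73+0j),(-0.73-0j)], [(0.18+0.09j),(0.18-0.09j),(0.5+0j),(-0.05-0.17j),(-0.05+0.17j)], [0.71+0.00j,0.71-0.00j,(0.22+0j),0.34+0.42j,0.34-0.42j]]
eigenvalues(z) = [(-0.59+2.99j), (-0.59-2.99j), (-2.81+0j), (1.45+0.76j), (1.45-0.76j)]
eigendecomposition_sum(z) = [[(-0.23+1.44j), -1.14+0.10j, (0.82-0.12j), (1.05-0.15j), 1.05+0.27j], [0.33-0.18j, (0.2+0.21j), -0.15-0.15j, (-0.2-0.19j), (-0.11-0.25j)], [0.56-0.30j, (0.34+0.37j), (-0.26-0.25j), -0.33-0.32j, (-0.18-0.43j)], [-0.41-0.25j, (0.11-0.36j), (-0.06+0.27j), (-0.08+0.34j), -0.21+0.29j], [-1.71-0.13j, (-0.23-1.33j), (0.22+0.95j), 0.27+1.22j, (-0.22+1.25j)]] + [[-0.23-1.44j, (-1.14-0.1j), 0.82+0.12j, 1.05+0.15j, 1.05-0.27j],  [(0.33+0.18j), 0.20-0.21j, -0.15+0.15j, -0.20+0.19j, -0.11+0.25j],  [0.56+0.30j, (0.34-0.37j), -0.26+0.25j, (-0.33+0.32j), (-0.18+0.43j)],  [-0.41+0.25j, 0.11+0.36j, -0.06-0.27j, (-0.08-0.34j), -0.21-0.29j],  [-1.71+0.13j, (-0.23+1.33j), (0.22-0.95j), 0.27-1.22j, (-0.22-1.25j)]] + [[(0.01+0j),0.08+0.00j,(-0.04-0j),0.07+0.00j,(-0.02+0j)], [(-0.32-0j),-2.06-0.00j,(1.03+0j),-1.83-0.00j,(0.43-0j)], [-0.08-0.00j,-0.52-0.00j,0.26+0.00j,(-0.46-0j),(0.11-0j)], [-0.20-0.00j,-1.27-0.00j,(0.64+0j),(-1.13-0j),0.27-0.00j], [-0.08-0.00j,(-0.55-0j),(0.27+0j),(-0.48-0j),0.11-0.00j]] + [[(0.03+0.04j),  -0.16-0.02j,  (0.04+0.22j),  0.28-0.08j,  -0.09+0.08j],[(0.07-0.06j),  -0.03+0.34j,  0.47-0.11j,  -0.21-0.58j,  0.19+0.18j],[(0.21+0.02j),  -0.58+0.43j,  0.83+0.56j,  (0.61-1.16j),  -0.01+0.54j],[0.01+0.05j,  (-0.14-0.1j),  -0.08+0.23j,  (0.31+0.06j),  (-0.13+0.03j)],[(-0.08-0.13j),  (0.52+0.13j),  -0.06-0.74j,  (-0.95+0.19j),  (0.32-0.25j)]] + [[(0.03-0.04j), -0.16+0.02j, 0.04-0.22j, 0.28+0.08j, -0.09-0.08j], [0.07+0.06j, -0.03-0.34j, (0.47+0.11j), (-0.21+0.58j), (0.19-0.18j)], [(0.21-0.02j), (-0.58-0.43j), (0.83-0.56j), 0.61+1.16j, (-0.01-0.54j)], [0.01-0.05j, -0.14+0.10j, (-0.08-0.23j), 0.31-0.06j, (-0.13-0.03j)], [(-0.08+0.13j), 0.52-0.13j, (-0.06+0.74j), -0.95-0.19j, (0.32+0.25j)]]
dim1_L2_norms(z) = [4.51, 3.64, 2.27, 1.89, 4.16]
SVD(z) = [[0.68, 0.57, -0.42, -0.14, -0.08], [-0.14, 0.55, 0.69, -0.35, -0.28], [0.28, 0.15, 0.42, 0.31, 0.79], [-0.13, 0.32, 0.01, 0.87, -0.36], [-0.65, 0.49, -0.41, -0.10, 0.4]] @ diag([4.845795503193908, 4.622136284579927, 3.588943076255134, 1.1027808999004876, 0.7934632885082795]) @ [[0.53, -0.33, 0.19, 0.73, 0.20], [-0.41, -0.64, 0.54, -0.22, 0.3], [0.73, -0.16, 0.22, -0.61, -0.18], [-0.14, -0.46, -0.11, 0.16, -0.85], [-0.07, 0.49, 0.78, 0.17, -0.33]]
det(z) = -70.34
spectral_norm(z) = 4.85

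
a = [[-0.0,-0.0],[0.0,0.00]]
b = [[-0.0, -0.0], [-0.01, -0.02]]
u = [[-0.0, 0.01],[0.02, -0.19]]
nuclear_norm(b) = 0.02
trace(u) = -0.19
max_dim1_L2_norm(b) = 0.02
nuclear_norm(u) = 0.19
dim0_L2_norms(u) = [0.02, 0.19]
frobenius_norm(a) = 0.00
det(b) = 0.00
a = u @ b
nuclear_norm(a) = 0.00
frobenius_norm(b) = 0.02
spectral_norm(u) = 0.19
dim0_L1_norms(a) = [0.0, 0.0]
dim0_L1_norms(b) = [0.01, 0.02]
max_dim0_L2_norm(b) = 0.02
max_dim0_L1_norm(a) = 0.0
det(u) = -0.00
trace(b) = -0.02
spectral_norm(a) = 0.00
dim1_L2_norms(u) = [0.01, 0.19]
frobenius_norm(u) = 0.19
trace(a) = 0.00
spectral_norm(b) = 0.02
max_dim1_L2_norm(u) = 0.19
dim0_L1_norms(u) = [0.02, 0.2]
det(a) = 0.00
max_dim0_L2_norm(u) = 0.19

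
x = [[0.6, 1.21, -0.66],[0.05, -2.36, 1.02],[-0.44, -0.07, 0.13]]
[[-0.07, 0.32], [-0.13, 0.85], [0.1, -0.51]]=x@ [[-0.19, 1.01], [0.12, -0.74], [0.16, -0.93]]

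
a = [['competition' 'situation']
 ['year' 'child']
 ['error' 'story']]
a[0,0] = 'competition'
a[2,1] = 'story'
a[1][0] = 'year'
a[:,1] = ['situation', 'child', 'story']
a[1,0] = 'year'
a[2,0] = 'error'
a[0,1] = 'situation'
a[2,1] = 'story'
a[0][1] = 'situation'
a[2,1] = 'story'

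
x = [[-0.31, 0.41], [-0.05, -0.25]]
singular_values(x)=[0.54, 0.18]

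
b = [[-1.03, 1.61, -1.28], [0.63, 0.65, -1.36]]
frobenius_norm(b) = 2.82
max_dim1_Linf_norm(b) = 1.61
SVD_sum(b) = [[-0.52, 1.5, -1.55], [-0.29, 0.84, -0.87]] + [[-0.51, 0.11, 0.27], [0.92, -0.19, -0.49]]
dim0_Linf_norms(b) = [1.03, 1.61, 1.36]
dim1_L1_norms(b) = [3.92, 2.64]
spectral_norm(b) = 2.55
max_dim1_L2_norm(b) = 2.3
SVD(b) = [[-0.87, -0.49], [-0.49, 0.87]] @ diag([2.547270290962093, 1.213183442345755]) @ [[0.23,-0.68,0.70], [0.87,-0.18,-0.46]]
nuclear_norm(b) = 3.76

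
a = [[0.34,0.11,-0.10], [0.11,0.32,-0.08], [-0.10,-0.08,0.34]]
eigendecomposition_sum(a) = [[0.20, 0.18, -0.18], [0.18, 0.16, -0.16], [-0.18, -0.16, 0.17]] + [[0.12, -0.11, 0.03], [-0.11, 0.09, -0.02], [0.03, -0.02, 0.01]] + [[0.02, 0.04, 0.06], [0.04, 0.07, 0.11], [0.06, 0.11, 0.17]]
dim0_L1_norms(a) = [0.55, 0.51, 0.52]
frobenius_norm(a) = 0.62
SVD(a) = [[-0.62, 0.28, -0.73], [-0.55, 0.52, 0.66], [0.56, 0.81, -0.17]] @ diag([0.527604438272472, 0.2542916105476078, 0.21810395117992032]) @ [[-0.62, -0.55, 0.56],  [0.28, 0.52, 0.81],  [-0.73, 0.66, -0.17]]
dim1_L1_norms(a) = [0.55, 0.51, 0.52]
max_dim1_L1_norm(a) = 0.55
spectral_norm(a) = 0.53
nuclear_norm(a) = 1.00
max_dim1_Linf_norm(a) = 0.34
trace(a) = 1.00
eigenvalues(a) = [0.53, 0.22, 0.25]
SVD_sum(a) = [[0.2, 0.18, -0.18], [0.18, 0.16, -0.16], [-0.18, -0.16, 0.17]] + [[0.02,0.04,0.06], [0.04,0.07,0.11], [0.06,0.11,0.17]] + [[0.12, -0.11, 0.03],[-0.11, 0.09, -0.02],[0.03, -0.02, 0.01]]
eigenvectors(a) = [[0.62, 0.73, 0.28], [0.55, -0.66, 0.52], [-0.56, 0.17, 0.81]]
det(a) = 0.03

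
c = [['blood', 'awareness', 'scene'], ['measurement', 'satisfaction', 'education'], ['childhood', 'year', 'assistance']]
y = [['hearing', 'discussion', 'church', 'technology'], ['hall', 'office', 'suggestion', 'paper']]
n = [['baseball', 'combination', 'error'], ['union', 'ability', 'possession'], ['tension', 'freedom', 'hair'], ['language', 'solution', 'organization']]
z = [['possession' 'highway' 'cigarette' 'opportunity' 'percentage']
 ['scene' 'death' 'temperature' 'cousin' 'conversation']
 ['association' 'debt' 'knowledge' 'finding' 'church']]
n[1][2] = 'possession'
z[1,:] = ['scene', 'death', 'temperature', 'cousin', 'conversation']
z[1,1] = 'death'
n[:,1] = ['combination', 'ability', 'freedom', 'solution']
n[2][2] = 'hair'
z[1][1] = 'death'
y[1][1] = 'office'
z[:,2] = ['cigarette', 'temperature', 'knowledge']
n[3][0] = 'language'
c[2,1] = 'year'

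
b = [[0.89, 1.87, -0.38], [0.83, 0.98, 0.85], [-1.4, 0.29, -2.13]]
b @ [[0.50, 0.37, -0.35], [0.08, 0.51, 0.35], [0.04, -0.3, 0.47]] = [[0.58, 1.40, 0.16], [0.53, 0.55, 0.45], [-0.76, 0.27, -0.41]]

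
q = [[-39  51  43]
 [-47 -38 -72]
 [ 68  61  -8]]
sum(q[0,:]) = 55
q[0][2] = 43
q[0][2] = 43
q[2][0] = 68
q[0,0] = -39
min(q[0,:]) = -39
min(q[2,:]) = -8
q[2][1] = 61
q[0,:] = [-39, 51, 43]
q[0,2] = 43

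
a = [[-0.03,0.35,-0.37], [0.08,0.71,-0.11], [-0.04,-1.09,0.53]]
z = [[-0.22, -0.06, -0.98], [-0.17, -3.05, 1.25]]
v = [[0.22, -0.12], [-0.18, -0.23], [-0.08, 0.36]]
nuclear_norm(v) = 0.74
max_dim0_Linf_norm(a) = 1.09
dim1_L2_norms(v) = [0.25, 0.29, 0.37]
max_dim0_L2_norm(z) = 3.05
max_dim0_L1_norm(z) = 3.11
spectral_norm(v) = 0.45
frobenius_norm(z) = 3.45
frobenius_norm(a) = 1.50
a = v @ z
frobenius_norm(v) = 0.53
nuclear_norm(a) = 1.76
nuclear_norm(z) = 4.27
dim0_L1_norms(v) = [0.48, 0.71]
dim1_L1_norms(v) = [0.34, 0.41, 0.44]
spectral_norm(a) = 1.47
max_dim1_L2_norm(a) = 1.21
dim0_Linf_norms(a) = [0.08, 1.09, 0.53]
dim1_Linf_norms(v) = [0.22, 0.23, 0.36]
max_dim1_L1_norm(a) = 1.66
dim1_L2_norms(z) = [1.01, 3.3]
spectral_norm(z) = 3.32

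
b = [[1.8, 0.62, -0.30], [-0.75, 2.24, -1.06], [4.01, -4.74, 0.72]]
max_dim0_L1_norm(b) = 7.6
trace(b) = 4.76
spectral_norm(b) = 6.70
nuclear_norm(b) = 9.28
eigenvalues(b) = [(2.79+0.64j), (2.79-0.64j), (-0.83+0j)]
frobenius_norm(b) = 7.03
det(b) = -6.81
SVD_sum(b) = [[0.37, -0.46, 0.09], [-1.46, 1.81, -0.36], [3.88, -4.8, 0.95]] + [[1.39, 1.0, -0.61],[0.78, 0.56, -0.34],[0.16, 0.12, -0.07]] + [[0.04, 0.08, 0.22],[-0.07, -0.13, -0.36],[-0.03, -0.05, -0.16]]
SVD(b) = [[-0.09, -0.87, -0.49], [0.35, -0.49, 0.8], [-0.93, -0.10, 0.35]] @ diag([6.698208934971981, 2.093344392569707, 0.48590772535377513]) @ [[-0.62,  0.77,  -0.15], [-0.76,  -0.55,  0.34], [-0.17,  -0.32,  -0.93]]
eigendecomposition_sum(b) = [[0.89+2.66j,(0.32-1.64j),-0.14+0.50j],[-0.47+3.52j,(1.28-1.68j),-0.44+0.48j],[(1.74-3.44j),(-1.91+1.26j),(0.62-0.34j)]] + [[(0.89-2.66j), (0.32+1.64j), -0.14-0.50j],[(-0.47-3.52j), (1.28+1.68j), (-0.44-0.48j)],[(1.74+3.44j), (-1.91-1.26j), (0.62+0.34j)]] + [[(0.02+0j), (-0.03-0j), -0.02+0.00j], [0.19+0.00j, (-0.32-0j), -0.18+0.00j], [0.54+0.00j, -0.92-0.00j, -0.52+0.00j]]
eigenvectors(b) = [[0.33-0.34j, (0.33+0.34j), 0.03+0.00j], [0.56-0.20j, (0.56+0.2j), (0.33+0j)], [(-0.65+0j), (-0.65-0j), (0.94+0j)]]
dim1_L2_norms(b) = [1.93, 2.59, 6.25]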